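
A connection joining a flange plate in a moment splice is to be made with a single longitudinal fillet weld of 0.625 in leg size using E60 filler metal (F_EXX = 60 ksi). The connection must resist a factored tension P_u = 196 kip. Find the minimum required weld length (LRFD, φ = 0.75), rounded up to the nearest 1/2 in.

Throat t_e = 0.707 × 0.625 = 0.4419 in.
φr_n = 0.75 × 0.6 × 60 × 0.4419 = 11.93 kip/in.
L_req = P_u / φr_n = 196 / 11.93 = 16.43 in total.
Round up → use L = 16.5 in.

L = 16.5 in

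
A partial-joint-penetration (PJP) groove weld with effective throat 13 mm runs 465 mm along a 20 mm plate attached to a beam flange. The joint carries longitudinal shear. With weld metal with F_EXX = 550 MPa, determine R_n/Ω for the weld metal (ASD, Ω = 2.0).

Effective throat (given) t_e = 13 mm.
A_we = 13 × 465 = 6045 mm².
F_nw = 0.6 F_EXX = 330 MPa.
R_n/Ω = (330 × 6045) / 2.0 × 10⁻³ = 997.4 kN.

R_n/Ω ≈ 997 kN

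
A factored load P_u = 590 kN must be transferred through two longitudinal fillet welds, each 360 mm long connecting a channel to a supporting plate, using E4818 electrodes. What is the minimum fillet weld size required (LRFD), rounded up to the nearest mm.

E48XX → F_EXX = 480 MPa.
Total weld length L = 720 mm.
Required throat t_e = P_u / (φ × 0.6 F_EXX × L) = 590 / (0.75 × 0.6 × 480 × 720 × 10⁻³) = 3.794 mm.
Required leg w = t_e / 0.707 = 5.366 mm → use 6 mm.

w = 6 mm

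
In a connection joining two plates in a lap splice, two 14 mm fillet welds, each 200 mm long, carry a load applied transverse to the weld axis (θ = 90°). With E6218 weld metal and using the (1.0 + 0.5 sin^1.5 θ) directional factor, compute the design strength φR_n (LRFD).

φR_n ≈ 1660 kN

E62XX → F_EXX = 620 MPa.
t_e = 0.707 × 14 = 9.898 mm; A_we = 9.898 × 400 = 3959 mm².
Directional factor: 1.0 + 0.5 sin^1.5(90°) = 1.5.
F_nw = 0.6 × 620 × 1.5 = 558 MPa.
φR_n = 0.75 × 558 × 3959 × 10⁻³ = 1657 kN.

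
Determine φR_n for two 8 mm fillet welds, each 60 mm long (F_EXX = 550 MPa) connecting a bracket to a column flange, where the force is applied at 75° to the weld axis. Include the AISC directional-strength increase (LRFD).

t_e = 0.707 × 8 = 5.656 mm; A_we = 5.656 × 120 = 678.7 mm².
Directional factor: 1.0 + 0.5 sin^1.5(75°) = 1.475.
F_nw = 0.6 × 550 × 1.475 = 486.6 MPa.
φR_n = 0.75 × 486.6 × 678.7 × 10⁻³ = 247.7 kN.

φR_n ≈ 248 kN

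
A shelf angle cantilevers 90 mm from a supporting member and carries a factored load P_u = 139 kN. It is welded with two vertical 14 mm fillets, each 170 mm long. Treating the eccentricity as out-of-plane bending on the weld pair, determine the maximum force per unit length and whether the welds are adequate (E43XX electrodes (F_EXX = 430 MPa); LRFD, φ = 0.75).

L_w = 2 × 170 = 340 mm; section modulus (unit throat) S = 2 × L²/6 = 9633 mm².
Direct shear f_v = P/L_w = 139×10³/340 = 408.8 N/mm.
Moment M = P × e = 139×10³ × 90 = 12510000 N·mm; bending f_b = M/S = 1299 N/mm.
f_max = √(f_v² + f_b²) = √(408.8² + 1299²) = 1361 N/mm.
φr_n = 0.75 × 0.6 × 430 × (0.707 × 14) = 1915 N/mm → adequate.

f_max ≈ 1360 N/mm; adequate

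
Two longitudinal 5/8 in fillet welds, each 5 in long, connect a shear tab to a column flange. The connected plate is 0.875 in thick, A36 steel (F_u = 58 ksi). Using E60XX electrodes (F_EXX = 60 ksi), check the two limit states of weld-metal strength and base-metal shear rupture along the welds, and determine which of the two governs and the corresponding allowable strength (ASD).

t_e = 0.707 × 0.625 = 0.4419 in; L = 10 in.
Weld metal: R_n/Ω = (1/2.0) × 0.6 × 60 × 0.4419 × 10 = 79.54 kip.
Base metal (shear rupture): R_n/Ω = (1/2.0) × 0.6 × 58 × 0.875 × 10 = 152.2 kip.
Governing: weld metal.

R_n/Ω ≈ 79.5 kip (weld metal governs)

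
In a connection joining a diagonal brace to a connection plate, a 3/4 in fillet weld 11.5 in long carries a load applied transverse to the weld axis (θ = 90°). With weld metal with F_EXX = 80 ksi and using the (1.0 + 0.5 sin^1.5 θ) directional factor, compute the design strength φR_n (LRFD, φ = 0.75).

t_e = 0.707 × 0.75 = 0.5302 in; A_we = 0.5302 × 11.5 = 6.098 in².
Directional factor: 1.0 + 0.5 sin^1.5(90°) = 1.5.
F_nw = 0.6 × 80 × 1.5 = 72 ksi.
φR_n = 0.75 × 72 × 6.098 = 329.3 kip.

φR_n ≈ 329 kip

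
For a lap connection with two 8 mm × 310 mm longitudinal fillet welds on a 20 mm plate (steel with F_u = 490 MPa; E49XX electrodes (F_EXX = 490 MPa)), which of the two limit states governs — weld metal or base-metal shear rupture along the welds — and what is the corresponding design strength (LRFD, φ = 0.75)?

φR_n ≈ 773 kN (weld metal governs)

t_e = 0.707 × 8 = 5.656 mm; L = 620 mm.
Weld metal: φR_n = 0.75 × 0.6 × 490 × 5.656 × 620 × 10⁻³ = 773.2 kN.
Base metal (shear rupture): φR_n = 0.75 × 0.6 × 490 × 20 × 620 × 10⁻³ = 2734 kN.
Governing: weld metal.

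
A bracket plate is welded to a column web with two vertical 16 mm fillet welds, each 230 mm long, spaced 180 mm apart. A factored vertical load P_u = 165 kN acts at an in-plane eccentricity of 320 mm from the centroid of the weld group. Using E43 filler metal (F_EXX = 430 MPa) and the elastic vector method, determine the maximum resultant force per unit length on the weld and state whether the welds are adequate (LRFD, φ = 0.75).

Total weld length L_w = 460 mm. Treat welds as unit-width lines.
Polar moment about centroid: J = 2[d³/12 + d(b/2)²] = 2[230³/12 + 230×90²] = 5754000 mm³.
Direct shear f_v = P/L_w = 165×10³ / 460 = 358.7 N/mm (vertical).
Torsion M = P·e = 165×10³ × 320 = 52800000 N·mm.
Critical point at (x, y) = (90, 115) from centroid. f_tx = M·y/J = 1055 N/mm; f_ty = M·x/J = 825.9 N/mm.
Resultant f_max = √[f_tx² + (f_v + f_ty)²] = √[1055² + (358.7 + 825.9)²] = 1586 N/mm.
Capacity per unit length: φr_n = 0.75 × 0.6 × 430 × (0.707 × 16) = 2189 N/mm.
1586 ≤ 2189 → adequate.

f_max ≈ 1590 N/mm; adequate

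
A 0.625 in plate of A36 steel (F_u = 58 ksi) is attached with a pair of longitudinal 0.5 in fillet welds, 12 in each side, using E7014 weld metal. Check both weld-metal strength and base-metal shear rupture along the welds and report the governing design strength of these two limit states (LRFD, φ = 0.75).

φR_n ≈ 267 kips (weld metal governs)

E70XX → F_EXX = 70 ksi.
t_e = 0.707 × 0.5 = 0.3535 in; L = 24 in.
Weld metal: φR_n = 0.75 × 0.6 × 70 × 0.3535 × 24 = 267.2 kips.
Base metal (shear rupture): φR_n = 0.75 × 0.6 × 58 × 0.625 × 24 = 391.5 kips.
Governing: weld metal.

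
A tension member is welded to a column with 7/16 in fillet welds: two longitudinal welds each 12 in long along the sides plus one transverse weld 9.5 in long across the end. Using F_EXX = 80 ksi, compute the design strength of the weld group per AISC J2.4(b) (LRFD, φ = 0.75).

φR_n ≈ 386 kips

t_e = 0.707 × 0.4375 = 0.3093 in.
R_nwl = 0.6 × 80 × 0.3093 × 24 = 356.3 kips (longitudinal, 2 welds).
R_nwt = 0.6 × 80 × 0.3093 × 9.5 = 141 kips (transverse, base value).
(i) R_nwl + R_nwt = 497.4 kips; (ii) 0.85 R_nwl + 1.5 R_nwt = 514.4 kips.
R_n = max = 514.4 kips [governs: (ii)]; φR_n = 385.8 kips.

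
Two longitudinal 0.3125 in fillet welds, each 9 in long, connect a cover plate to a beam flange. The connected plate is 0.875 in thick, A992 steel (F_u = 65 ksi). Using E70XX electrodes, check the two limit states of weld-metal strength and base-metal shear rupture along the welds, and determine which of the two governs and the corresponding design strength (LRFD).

φR_n ≈ 125 kip (weld metal governs)

E70XX → F_EXX = 70 ksi.
t_e = 0.707 × 0.3125 = 0.2209 in; L = 18 in.
Weld metal: φR_n = 0.75 × 0.6 × 70 × 0.2209 × 18 = 125.3 kip.
Base metal (shear rupture): φR_n = 0.75 × 0.6 × 65 × 0.875 × 18 = 460.7 kip.
Governing: weld metal.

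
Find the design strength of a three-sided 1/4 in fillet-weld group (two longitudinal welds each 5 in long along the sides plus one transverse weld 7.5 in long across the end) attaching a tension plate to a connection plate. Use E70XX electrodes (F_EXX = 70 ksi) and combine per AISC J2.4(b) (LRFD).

t_e = 0.707 × 0.25 = 0.1767 in.
R_nwl = 0.6 × 70 × 0.1767 × 10 = 74.23 kips (longitudinal, 2 welds).
R_nwt = 0.6 × 70 × 0.1767 × 7.5 = 55.68 kips (transverse, base value).
(i) R_nwl + R_nwt = 129.9 kips; (ii) 0.85 R_nwl + 1.5 R_nwt = 146.6 kips.
R_n = max = 146.6 kips [governs: (ii)]; φR_n = 110 kips.

φR_n ≈ 110 kips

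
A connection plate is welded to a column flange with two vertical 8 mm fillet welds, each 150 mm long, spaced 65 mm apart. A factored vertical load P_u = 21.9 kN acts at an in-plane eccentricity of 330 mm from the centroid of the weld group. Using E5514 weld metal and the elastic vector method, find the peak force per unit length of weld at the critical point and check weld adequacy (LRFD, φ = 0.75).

E55XX → F_EXX = 550 MPa.
Total weld length L_w = 300 mm. Treat welds as unit-width lines.
Polar moment about centroid: J = 2[d³/12 + d(b/2)²] = 2[150³/12 + 150×32.5²] = 879400 mm³.
Direct shear f_v = P/L_w = 21.9×10³ / 300 = 73 N/mm (vertical).
Torsion M = P·e = 21.9×10³ × 330 = 7227000 N·mm.
Critical point at (x, y) = (32.5, 75) from centroid. f_tx = M·y/J = 616.4 N/mm; f_ty = M·x/J = 267.1 N/mm.
Resultant f_max = √[f_tx² + (f_v + f_ty)²] = √[616.4² + (73 + 267.1)²] = 704 N/mm.
Capacity per unit length: φr_n = 0.75 × 0.6 × 550 × (0.707 × 8) = 1400 N/mm.
704 ≤ 1400 → adequate.

f_max ≈ 704 N/mm; adequate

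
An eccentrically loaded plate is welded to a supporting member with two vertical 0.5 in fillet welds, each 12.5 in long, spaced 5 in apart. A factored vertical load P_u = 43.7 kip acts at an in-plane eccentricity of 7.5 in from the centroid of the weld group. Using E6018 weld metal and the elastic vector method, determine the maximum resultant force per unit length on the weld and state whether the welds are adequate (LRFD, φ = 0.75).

f_max ≈ 5.47 kip/in; adequate

E60XX → F_EXX = 60 ksi.
Total weld length L_w = 25 in. Treat welds as unit-width lines.
Polar moment about centroid: J = 2[d³/12 + d(b/2)²] = 2[12.5³/12 + 12.5×2.5²] = 481.8 in³.
Direct shear f_v = P/L_w = 43.7 / 25 = 1.748 kip/in (vertical).
Torsion M = P·e = 43.7 × 7.5 = 327.75 kip·in.
Critical point at (x, y) = (2.5, 6.25) from centroid. f_tx = M·y/J = 4.252 kip/in; f_ty = M·x/J = 1.701 kip/in.
Resultant f_max = √[f_tx² + (f_v + f_ty)²] = √[4.252² + (1.748 + 1.701)²] = 5.475 kip/in.
Capacity per unit length: φr_n = 0.75 × 0.6 × 60 × (0.707 × 0.5) = 9.544 kip/in.
5.475 ≤ 9.544 → adequate.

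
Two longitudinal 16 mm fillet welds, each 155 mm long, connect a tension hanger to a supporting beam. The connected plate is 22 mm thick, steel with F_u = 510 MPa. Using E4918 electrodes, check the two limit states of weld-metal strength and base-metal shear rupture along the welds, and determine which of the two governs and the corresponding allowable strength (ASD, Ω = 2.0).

R_n/Ω ≈ 515 kN (weld metal governs)

E49XX → F_EXX = 490 MPa.
t_e = 0.707 × 16 = 11.31 mm; L = 310 mm.
Weld metal: R_n/Ω = (1/2.0) × 0.6 × 490 × 11.31 × 310 × 10⁻³ = 515.5 kN.
Base metal (shear rupture): R_n/Ω = (1/2.0) × 0.6 × 510 × 22 × 310 × 10⁻³ = 1043 kN.
Governing: weld metal.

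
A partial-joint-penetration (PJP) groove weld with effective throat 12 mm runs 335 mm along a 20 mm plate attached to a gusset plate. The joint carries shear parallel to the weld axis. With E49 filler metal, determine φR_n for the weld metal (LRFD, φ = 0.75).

φR_n ≈ 886 kN

E49XX → F_EXX = 490 MPa.
Effective throat (given) t_e = 12 mm.
A_we = 12 × 335 = 4020 mm².
F_nw = 0.6 F_EXX = 294 MPa.
φR_n = 0.75 × 294 × 4020 × 10⁻³ = 886.4 kN.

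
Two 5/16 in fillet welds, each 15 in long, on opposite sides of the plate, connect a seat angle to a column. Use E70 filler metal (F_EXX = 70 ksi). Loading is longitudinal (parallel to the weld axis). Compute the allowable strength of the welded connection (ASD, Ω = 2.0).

Effective throat t_e = 0.707 × 0.3125 = 0.2209 in.
Total length L = 30 in; A_we = 0.2209 × 30 = 6.628 in².
F_nw = 0.6 F_EXX = 0.6 × 70 = 42 ksi.
R_n = 42 × 6.628 = 278.4 kips; R_n/Ω = 278.4/2.0 = 139.2 kips.

R_n/Ω ≈ 139 kips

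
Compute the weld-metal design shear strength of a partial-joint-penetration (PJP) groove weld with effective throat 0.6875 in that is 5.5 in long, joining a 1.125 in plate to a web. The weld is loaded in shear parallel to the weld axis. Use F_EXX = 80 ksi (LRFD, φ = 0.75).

φR_n ≈ 136 kip

Effective throat (given) t_e = 0.6875 in.
A_we = 0.6875 × 5.5 = 3.781 in².
F_nw = 0.6 F_EXX = 48 ksi.
φR_n = 0.75 × 48 × 3.781 = 136.1 kip.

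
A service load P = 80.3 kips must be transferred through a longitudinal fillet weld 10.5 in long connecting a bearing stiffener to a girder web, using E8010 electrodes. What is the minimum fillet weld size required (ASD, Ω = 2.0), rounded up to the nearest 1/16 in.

E80XX → F_EXX = 80 ksi.
Total weld length L = 10.5 in.
Required throat t_e = P × Ω / (0.6 F_EXX × L) = 80.3 × 2.0 / (0.6 × 80 × 10.5) = 0.3187 in.
Required leg w = t_e / 0.707 = 0.4507 in → use 1/2 in.

w = 1/2 in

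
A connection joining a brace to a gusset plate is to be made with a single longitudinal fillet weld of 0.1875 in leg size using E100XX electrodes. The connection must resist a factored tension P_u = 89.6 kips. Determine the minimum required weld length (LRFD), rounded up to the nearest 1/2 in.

L = 15.5 in

E100XX → F_EXX = 100 ksi.
Throat t_e = 0.707 × 0.1875 = 0.1326 in.
φr_n = 0.75 × 0.6 × 100 × 0.1326 = 5.965 kips/in.
L_req = P_u / φr_n = 89.6 / 5.965 = 15.02 in total.
Round up → use L = 15.5 in.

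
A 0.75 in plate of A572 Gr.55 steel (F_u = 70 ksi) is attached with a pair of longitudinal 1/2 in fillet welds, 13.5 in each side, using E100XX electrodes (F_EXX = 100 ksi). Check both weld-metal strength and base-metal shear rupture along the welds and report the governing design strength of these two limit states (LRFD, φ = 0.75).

t_e = 0.707 × 0.5 = 0.3535 in; L = 27 in.
Weld metal: φR_n = 0.75 × 0.6 × 100 × 0.3535 × 27 = 429.5 kip.
Base metal (shear rupture): φR_n = 0.75 × 0.6 × 70 × 0.75 × 27 = 637.9 kip.
Governing: weld metal.

φR_n ≈ 430 kip (weld metal governs)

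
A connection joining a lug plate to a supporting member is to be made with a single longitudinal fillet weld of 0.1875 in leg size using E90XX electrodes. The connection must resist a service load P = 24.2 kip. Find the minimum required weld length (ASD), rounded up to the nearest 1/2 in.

L = 7 in

E90XX → F_EXX = 90 ksi.
Throat t_e = 0.707 × 0.1875 = 0.1326 in.
r_n/Ω = (0.6 × 90 × 0.1326) / 2.0 = 3.579 kip/in.
L_req = P / (r_n/Ω) = 24.2 / 3.579 = 6.761 in total.
Round up → use L = 7 in.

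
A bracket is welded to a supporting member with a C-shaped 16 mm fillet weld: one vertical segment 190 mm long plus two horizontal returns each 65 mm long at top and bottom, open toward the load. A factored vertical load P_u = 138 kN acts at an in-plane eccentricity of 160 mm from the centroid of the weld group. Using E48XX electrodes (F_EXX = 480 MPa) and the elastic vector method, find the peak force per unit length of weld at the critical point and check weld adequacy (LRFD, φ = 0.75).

f_max ≈ 1530 N/mm; adequate

Total weld length L_w = 320 mm. Treat welds as unit-width lines.
Centroid: x̄ = 2×65×32.5 / 320 = 13.2 mm from the vertical weld.
Polar moment about centroid: J = I_x + I_y = [190³/12 + 2×65×95²] + [190×13.2² + 2(65³/12 + 65×19.3²)] = 1872000 mm³.
Direct shear f_v = P/L_w = 138×10³ / 320 = 431.2 N/mm (vertical).
Torsion M = P·e = 138×10³ × 160 = 22080000 N·mm.
Critical point at (x, y) = (51.8, 95) from centroid. f_tx = M·y/J = 1120 N/mm; f_ty = M·x/J = 610.9 N/mm.
Resultant f_max = √[f_tx² + (f_v + f_ty)²] = √[1120² + (431.2 + 610.9)²] = 1530 N/mm.
Capacity per unit length: φr_n = 0.75 × 0.6 × 480 × (0.707 × 16) = 2443 N/mm.
1530 ≤ 2443 → adequate.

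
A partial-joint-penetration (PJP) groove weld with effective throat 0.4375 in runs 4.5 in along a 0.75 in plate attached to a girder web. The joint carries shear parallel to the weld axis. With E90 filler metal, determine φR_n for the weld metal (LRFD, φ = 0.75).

φR_n ≈ 79.7 kips

E90XX → F_EXX = 90 ksi.
Effective throat (given) t_e = 0.4375 in.
A_we = 0.4375 × 4.5 = 1.969 in².
F_nw = 0.6 F_EXX = 54 ksi.
φR_n = 0.75 × 54 × 1.969 = 79.73 kips.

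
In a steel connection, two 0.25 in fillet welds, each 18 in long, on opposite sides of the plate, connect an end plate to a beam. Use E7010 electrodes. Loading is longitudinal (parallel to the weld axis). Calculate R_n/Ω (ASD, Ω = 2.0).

E70XX → F_EXX = 70 ksi.
Effective throat t_e = 0.707 × 0.25 = 0.1767 in.
Total length L = 36 in; A_we = 0.1767 × 36 = 6.363 in².
F_nw = 0.6 F_EXX = 0.6 × 70 = 42 ksi.
R_n = 42 × 6.363 = 267.2 kips; R_n/Ω = 267.2/2.0 = 133.6 kips.

R_n/Ω ≈ 134 kips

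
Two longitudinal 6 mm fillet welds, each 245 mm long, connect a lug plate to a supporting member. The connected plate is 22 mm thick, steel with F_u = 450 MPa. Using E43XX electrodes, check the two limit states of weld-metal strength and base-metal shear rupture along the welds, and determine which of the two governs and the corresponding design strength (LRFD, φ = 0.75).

φR_n ≈ 402 kN (weld metal governs)

E43XX → F_EXX = 430 MPa.
t_e = 0.707 × 6 = 4.242 mm; L = 490 mm.
Weld metal: φR_n = 0.75 × 0.6 × 430 × 4.242 × 490 × 10⁻³ = 402.2 kN.
Base metal (shear rupture): φR_n = 0.75 × 0.6 × 450 × 22 × 490 × 10⁻³ = 2183 kN.
Governing: weld metal.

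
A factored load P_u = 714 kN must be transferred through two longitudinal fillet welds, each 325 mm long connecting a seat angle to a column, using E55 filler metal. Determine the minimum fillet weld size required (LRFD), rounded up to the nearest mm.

w = 7 mm

E55XX → F_EXX = 550 MPa.
Total weld length L = 650 mm.
Required throat t_e = P_u / (φ × 0.6 F_EXX × L) = 714 / (0.75 × 0.6 × 550 × 650 × 10⁻³) = 4.438 mm.
Required leg w = t_e / 0.707 = 6.278 mm → use 7 mm.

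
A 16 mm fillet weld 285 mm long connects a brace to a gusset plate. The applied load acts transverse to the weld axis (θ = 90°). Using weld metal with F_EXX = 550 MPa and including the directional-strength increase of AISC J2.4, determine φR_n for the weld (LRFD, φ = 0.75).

t_e = 0.707 × 16 = 11.31 mm; A_we = 11.31 × 285 = 3224 mm².
Directional factor: 1.0 + 0.5 sin^1.5(90°) = 1.5.
F_nw = 0.6 × 550 × 1.5 = 495 MPa.
φR_n = 0.75 × 495 × 3224 × 10⁻³ = 1197 kN.

φR_n ≈ 1200 kN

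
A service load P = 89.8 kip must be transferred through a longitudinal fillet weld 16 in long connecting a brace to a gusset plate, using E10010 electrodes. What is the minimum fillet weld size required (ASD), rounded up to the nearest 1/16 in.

E100XX → F_EXX = 100 ksi.
Total weld length L = 16 in.
Required throat t_e = P × Ω / (0.6 F_EXX × L) = 89.8 × 2.0 / (0.6 × 100 × 16) = 0.1871 in.
Required leg w = t_e / 0.707 = 0.2646 in → use 5/16 in.

w = 5/16 in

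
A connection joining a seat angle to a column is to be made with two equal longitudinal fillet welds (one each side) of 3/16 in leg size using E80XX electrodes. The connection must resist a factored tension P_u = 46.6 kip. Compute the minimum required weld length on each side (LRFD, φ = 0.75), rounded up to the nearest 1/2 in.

L = 5 in on each side

E80XX → F_EXX = 80 ksi.
Throat t_e = 0.707 × 0.1875 = 0.1326 in.
φr_n = 0.75 × 0.6 × 80 × 0.1326 = 4.772 kip/in.
L_req = P_u / φr_n = 46.6 / 4.772 = 9.765 in total.
Per side: 9.765 / 2 = 4.882 in.
Round up → use L = 5 in on each side.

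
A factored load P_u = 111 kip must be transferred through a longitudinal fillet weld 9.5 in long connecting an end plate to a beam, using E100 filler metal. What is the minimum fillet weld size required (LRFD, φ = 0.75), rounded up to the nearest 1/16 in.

w = 3/8 in

E100XX → F_EXX = 100 ksi.
Total weld length L = 9.5 in.
Required throat t_e = P_u / (φ × 0.6 F_EXX × L) = 111 / (0.75 × 0.6 × 100 × 9.5) = 0.2596 in.
Required leg w = t_e / 0.707 = 0.3673 in → use 3/8 in.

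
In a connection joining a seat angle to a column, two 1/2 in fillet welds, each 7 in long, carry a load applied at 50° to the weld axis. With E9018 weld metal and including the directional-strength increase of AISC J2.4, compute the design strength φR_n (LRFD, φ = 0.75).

E90XX → F_EXX = 90 ksi.
t_e = 0.707 × 0.5 = 0.3535 in; A_we = 0.3535 × 14 = 4.949 in².
Directional factor: 1.0 + 0.5 sin^1.5(50°) = 1.335.
F_nw = 0.6 × 90 × 1.335 = 72.1 ksi.
φR_n = 0.75 × 72.1 × 4.949 = 267.6 kips.

φR_n ≈ 268 kips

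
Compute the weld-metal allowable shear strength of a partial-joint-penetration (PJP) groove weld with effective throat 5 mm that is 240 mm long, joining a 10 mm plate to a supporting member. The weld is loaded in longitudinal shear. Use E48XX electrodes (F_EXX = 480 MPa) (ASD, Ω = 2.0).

Effective throat (given) t_e = 5 mm.
A_we = 5 × 240 = 1200 mm².
F_nw = 0.6 F_EXX = 288 MPa.
R_n/Ω = (288 × 1200) / 2.0 × 10⁻³ = 172.8 kN.

R_n/Ω ≈ 173 kN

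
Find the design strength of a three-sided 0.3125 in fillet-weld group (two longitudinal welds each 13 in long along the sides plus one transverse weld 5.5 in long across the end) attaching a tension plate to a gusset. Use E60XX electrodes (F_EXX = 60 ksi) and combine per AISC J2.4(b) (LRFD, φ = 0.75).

φR_n ≈ 188 kips

t_e = 0.707 × 0.3125 = 0.2209 in.
R_nwl = 0.6 × 60 × 0.2209 × 26 = 206.8 kips (longitudinal, 2 welds).
R_nwt = 0.6 × 60 × 0.2209 × 5.5 = 43.75 kips (transverse, base value).
(i) R_nwl + R_nwt = 250.5 kips; (ii) 0.85 R_nwl + 1.5 R_nwt = 241.4 kips.
R_n = max = 250.5 kips [governs: (i)]; φR_n = 187.9 kips.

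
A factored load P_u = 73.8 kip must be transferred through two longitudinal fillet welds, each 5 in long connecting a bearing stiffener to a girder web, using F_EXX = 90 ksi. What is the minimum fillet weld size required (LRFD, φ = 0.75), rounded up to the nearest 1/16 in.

Total weld length L = 10 in.
Required throat t_e = P_u / (φ × 0.6 F_EXX × L) = 73.8 / (0.75 × 0.6 × 90 × 10) = 0.1822 in.
Required leg w = t_e / 0.707 = 0.2577 in → use 5/16 in.

w = 5/16 in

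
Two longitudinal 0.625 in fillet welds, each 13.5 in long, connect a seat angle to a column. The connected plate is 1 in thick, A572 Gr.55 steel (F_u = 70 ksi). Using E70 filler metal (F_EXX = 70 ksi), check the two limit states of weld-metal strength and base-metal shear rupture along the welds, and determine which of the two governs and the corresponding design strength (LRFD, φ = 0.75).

t_e = 0.707 × 0.625 = 0.4419 in; L = 27 in.
Weld metal: φR_n = 0.75 × 0.6 × 70 × 0.4419 × 27 = 375.8 kip.
Base metal (shear rupture): φR_n = 0.75 × 0.6 × 70 × 1 × 27 = 850.5 kip.
Governing: weld metal.

φR_n ≈ 376 kip (weld metal governs)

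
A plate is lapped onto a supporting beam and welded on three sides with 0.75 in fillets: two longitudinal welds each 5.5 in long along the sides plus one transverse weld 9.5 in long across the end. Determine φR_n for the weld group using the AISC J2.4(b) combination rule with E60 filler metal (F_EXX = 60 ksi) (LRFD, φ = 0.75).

t_e = 0.707 × 0.75 = 0.5302 in.
R_nwl = 0.6 × 60 × 0.5302 × 11 = 210 kip (longitudinal, 2 welds).
R_nwt = 0.6 × 60 × 0.5302 × 9.5 = 181.3 kip (transverse, base value).
(i) R_nwl + R_nwt = 391.3 kip; (ii) 0.85 R_nwl + 1.5 R_nwt = 450.5 kip.
R_n = max = 450.5 kip [governs: (ii)]; φR_n = 337.9 kip.

φR_n ≈ 338 kip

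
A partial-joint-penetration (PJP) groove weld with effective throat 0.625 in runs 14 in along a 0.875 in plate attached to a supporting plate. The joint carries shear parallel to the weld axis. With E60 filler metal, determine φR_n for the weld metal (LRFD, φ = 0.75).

E60XX → F_EXX = 60 ksi.
Effective throat (given) t_e = 0.625 in.
A_we = 0.625 × 14 = 8.75 in².
F_nw = 0.6 F_EXX = 36 ksi.
φR_n = 0.75 × 36 × 8.75 = 236.2 kip.

φR_n ≈ 236 kip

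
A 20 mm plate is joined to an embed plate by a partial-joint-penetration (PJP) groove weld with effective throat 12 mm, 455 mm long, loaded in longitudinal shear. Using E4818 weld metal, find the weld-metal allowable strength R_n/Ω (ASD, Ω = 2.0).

R_n/Ω ≈ 786 kN

E48XX → F_EXX = 480 MPa.
Effective throat (given) t_e = 12 mm.
A_we = 12 × 455 = 5460 mm².
F_nw = 0.6 F_EXX = 288 MPa.
R_n/Ω = (288 × 5460) / 2.0 × 10⁻³ = 786.2 kN.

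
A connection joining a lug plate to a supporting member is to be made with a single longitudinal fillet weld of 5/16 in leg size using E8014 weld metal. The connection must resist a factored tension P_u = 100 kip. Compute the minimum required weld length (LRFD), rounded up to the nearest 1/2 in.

L = 13 in

E80XX → F_EXX = 80 ksi.
Throat t_e = 0.707 × 0.3125 = 0.2209 in.
φr_n = 0.75 × 0.6 × 80 × 0.2209 = 7.954 kip/in.
L_req = P_u / φr_n = 100 / 7.954 = 12.57 in total.
Round up → use L = 13 in.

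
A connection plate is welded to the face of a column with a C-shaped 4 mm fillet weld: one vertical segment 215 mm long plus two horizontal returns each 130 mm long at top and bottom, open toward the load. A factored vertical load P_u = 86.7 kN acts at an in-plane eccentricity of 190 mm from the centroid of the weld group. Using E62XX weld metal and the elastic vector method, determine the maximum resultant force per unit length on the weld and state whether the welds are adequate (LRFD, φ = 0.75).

E62XX → F_EXX = 620 MPa.
Total weld length L_w = 475 mm. Treat welds as unit-width lines.
Centroid: x̄ = 2×130×65 / 475 = 35.58 mm from the vertical weld.
Polar moment about centroid: J = I_x + I_y = [215³/12 + 2×130×107.5²] + [215×35.58² + 2(130³/12 + 130×29.42²)] = 4696000 mm³.
Direct shear f_v = P/L_w = 86.7×10³ / 475 = 182.5 N/mm (vertical).
Torsion M = P·e = 86.7×10³ × 190 = 16473000 N·mm.
Critical point at (x, y) = (94.42, 107.5) from centroid. f_tx = M·y/J = 377.1 N/mm; f_ty = M·x/J = 331.2 N/mm.
Resultant f_max = √[f_tx² + (f_v + f_ty)²] = √[377.1² + (182.5 + 331.2)²] = 637.3 N/mm.
Capacity per unit length: φr_n = 0.75 × 0.6 × 620 × (0.707 × 4) = 789 N/mm.
637.3 ≤ 789 → adequate.

f_max ≈ 637 N/mm; adequate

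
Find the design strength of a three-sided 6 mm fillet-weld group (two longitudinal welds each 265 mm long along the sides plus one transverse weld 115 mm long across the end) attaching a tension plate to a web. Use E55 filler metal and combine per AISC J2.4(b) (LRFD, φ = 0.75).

φR_n ≈ 677 kN

E55XX → F_EXX = 550 MPa.
t_e = 0.707 × 6 = 4.242 mm.
R_nwl = 0.6 × 550 × 4.242 × 530 × 10⁻³ = 741.9 kN (longitudinal, 2 welds).
R_nwt = 0.6 × 550 × 4.242 × 115 × 10⁻³ = 161 kN (transverse, base value).
(i) R_nwl + R_nwt = 902.9 kN; (ii) 0.85 R_nwl + 1.5 R_nwt = 872.1 kN.
R_n = max = 902.9 kN [governs: (i)]; φR_n = 677.2 kN.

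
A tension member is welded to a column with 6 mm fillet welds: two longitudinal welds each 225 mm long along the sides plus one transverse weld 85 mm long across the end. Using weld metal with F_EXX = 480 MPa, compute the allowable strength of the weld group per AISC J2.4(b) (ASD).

R_n/Ω ≈ 327 kN

t_e = 0.707 × 6 = 4.242 mm.
R_nwl = 0.6 × 480 × 4.242 × 450 × 10⁻³ = 549.8 kN (longitudinal, 2 welds).
R_nwt = 0.6 × 480 × 4.242 × 85 × 10⁻³ = 103.8 kN (transverse, base value).
(i) R_nwl + R_nwt = 653.6 kN; (ii) 0.85 R_nwl + 1.5 R_nwt = 623.1 kN.
R_n = max = 653.6 kN [governs: (i)]; R_n/Ω = 326.8 kN.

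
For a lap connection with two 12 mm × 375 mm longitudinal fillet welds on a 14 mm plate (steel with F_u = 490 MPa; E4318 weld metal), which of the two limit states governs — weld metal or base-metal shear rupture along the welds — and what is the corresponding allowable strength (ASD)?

E43XX → F_EXX = 430 MPa.
t_e = 0.707 × 12 = 8.484 mm; L = 750 mm.
Weld metal: R_n/Ω = (1/2.0) × 0.6 × 430 × 8.484 × 750 × 10⁻³ = 820.8 kN.
Base metal (shear rupture): R_n/Ω = (1/2.0) × 0.6 × 490 × 14 × 750 × 10⁻³ = 1544 kN.
Governing: weld metal.

R_n/Ω ≈ 821 kN (weld metal governs)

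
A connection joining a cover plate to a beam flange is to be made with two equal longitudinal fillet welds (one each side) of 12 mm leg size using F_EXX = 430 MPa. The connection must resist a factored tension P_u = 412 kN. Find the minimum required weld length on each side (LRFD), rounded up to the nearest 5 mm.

Throat t_e = 0.707 × 12 = 8.484 mm.
φr_n = 0.75 × 0.6 × 430 × 8.484 × 10⁻³ = 1.642 kN/mm.
L_req = P_u / φr_n = 412 / 1.642 = 251 mm total.
Per side: 251 / 2 = 125.5 mm.
Round up → use L = 130 mm on each side.

L = 130 mm on each side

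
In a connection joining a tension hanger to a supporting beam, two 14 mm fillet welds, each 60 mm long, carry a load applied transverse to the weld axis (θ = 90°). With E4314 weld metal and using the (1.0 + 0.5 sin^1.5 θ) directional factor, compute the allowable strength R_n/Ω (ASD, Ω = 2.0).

E43XX → F_EXX = 430 MPa.
t_e = 0.707 × 14 = 9.898 mm; A_we = 9.898 × 120 = 1188 mm².
Directional factor: 1.0 + 0.5 sin^1.5(90°) = 1.5.
F_nw = 0.6 × 430 × 1.5 = 387 MPa.
R_n/Ω = (387 × 1188) / 2.0 × 10⁻³ = 229.8 kN.

R_n/Ω ≈ 230 kN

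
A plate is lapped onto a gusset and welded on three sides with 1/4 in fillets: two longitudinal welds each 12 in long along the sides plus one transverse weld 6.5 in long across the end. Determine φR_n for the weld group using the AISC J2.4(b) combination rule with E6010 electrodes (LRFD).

E60XX → F_EXX = 60 ksi.
t_e = 0.707 × 0.25 = 0.1767 in.
R_nwl = 0.6 × 60 × 0.1767 × 24 = 152.7 kip (longitudinal, 2 welds).
R_nwt = 0.6 × 60 × 0.1767 × 6.5 = 41.36 kip (transverse, base value).
(i) R_nwl + R_nwt = 194.1 kip; (ii) 0.85 R_nwl + 1.5 R_nwt = 191.8 kip.
R_n = max = 194.1 kip [governs: (i)]; φR_n = 145.6 kip.

φR_n ≈ 146 kip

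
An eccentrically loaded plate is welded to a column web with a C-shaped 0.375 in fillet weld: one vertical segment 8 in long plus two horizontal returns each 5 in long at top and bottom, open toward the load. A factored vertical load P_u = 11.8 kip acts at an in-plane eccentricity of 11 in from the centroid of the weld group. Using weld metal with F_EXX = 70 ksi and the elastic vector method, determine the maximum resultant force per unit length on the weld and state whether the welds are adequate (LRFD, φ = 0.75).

f_max ≈ 3.26 kip/in; adequate

Total weld length L_w = 18 in. Treat welds as unit-width lines.
Centroid: x̄ = 2×5×2.5 / 18 = 1.389 in from the vertical weld.
Polar moment about centroid: J = I_x + I_y = [8³/12 + 2×5×4²] + [8×1.389² + 2(5³/12 + 5×1.111²)] = 251.3 in³.
Direct shear f_v = P/L_w = 11.8 / 18 = 0.6556 kip/in (vertical).
Torsion M = P·e = 11.8 × 11 = 129.8 kip·in.
Critical point at (x, y) = (3.611, 4) from centroid. f_tx = M·y/J = 2.066 kip/in; f_ty = M·x/J = 1.865 kip/in.
Resultant f_max = √[f_tx² + (f_v + f_ty)²] = √[2.066² + (0.6556 + 1.865)²] = 3.259 kip/in.
Capacity per unit length: φr_n = 0.75 × 0.6 × 70 × (0.707 × 0.375) = 8.351 kip/in.
3.259 ≤ 8.351 → adequate.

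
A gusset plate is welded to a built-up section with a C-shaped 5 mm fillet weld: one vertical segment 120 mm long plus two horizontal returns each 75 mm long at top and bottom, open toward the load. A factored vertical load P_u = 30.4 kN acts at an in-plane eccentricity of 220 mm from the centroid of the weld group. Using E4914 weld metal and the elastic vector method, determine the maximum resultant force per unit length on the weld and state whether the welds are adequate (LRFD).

E49XX → F_EXX = 490 MPa.
Total weld length L_w = 270 mm. Treat welds as unit-width lines.
Centroid: x̄ = 2×75×37.5 / 270 = 20.83 mm from the vertical weld.
Polar moment about centroid: J = I_x + I_y = [120³/12 + 2×75×60²] + [120×20.83² + 2(75³/12 + 75×16.67²)] = 848100 mm³.
Direct shear f_v = P/L_w = 30.4×10³ / 270 = 112.6 N/mm (vertical).
Torsion M = P·e = 30.4×10³ × 220 = 6688000 N·mm.
Critical point at (x, y) = (54.17, 60) from centroid. f_tx = M·y/J = 473.2 N/mm; f_ty = M·x/J = 427.2 N/mm.
Resultant f_max = √[f_tx² + (f_v + f_ty)²] = √[473.2² + (112.6 + 427.2)²] = 717.8 N/mm.
Capacity per unit length: φr_n = 0.75 × 0.6 × 490 × (0.707 × 5) = 779.5 N/mm.
717.8 ≤ 779.5 → adequate.

f_max ≈ 718 N/mm; adequate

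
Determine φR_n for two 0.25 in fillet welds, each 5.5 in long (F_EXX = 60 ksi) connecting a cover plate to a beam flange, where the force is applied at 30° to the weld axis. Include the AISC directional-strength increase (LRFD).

t_e = 0.707 × 0.25 = 0.1767 in; A_we = 0.1767 × 11 = 1.944 in².
Directional factor: 1.0 + 0.5 sin^1.5(30°) = 1.177.
F_nw = 0.6 × 60 × 1.177 = 42.36 ksi.
φR_n = 0.75 × 42.36 × 1.944 = 61.77 kips.

φR_n ≈ 61.8 kips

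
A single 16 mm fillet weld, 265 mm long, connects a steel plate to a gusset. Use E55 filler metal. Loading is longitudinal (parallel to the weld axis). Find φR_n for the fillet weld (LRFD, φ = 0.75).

E55XX → F_EXX = 550 MPa.
Effective throat t_e = 0.707 × 16 = 11.31 mm.
Total length L = 265 mm; A_we = 11.31 × 265 = 2998 mm².
F_nw = 0.6 F_EXX = 0.6 × 550 = 330 MPa.
φR_n = 0.75 × 330 × 2998 × 10⁻³ = 741.9 kN.

φR_n ≈ 742 kN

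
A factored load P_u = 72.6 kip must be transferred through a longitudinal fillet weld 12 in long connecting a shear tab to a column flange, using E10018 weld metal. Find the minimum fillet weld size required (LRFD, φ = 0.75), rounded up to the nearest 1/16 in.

w = 1/4 in

E100XX → F_EXX = 100 ksi.
Total weld length L = 12 in.
Required throat t_e = P_u / (φ × 0.6 F_EXX × L) = 72.6 / (0.75 × 0.6 × 100 × 12) = 0.1344 in.
Required leg w = t_e / 0.707 = 0.1902 in → use 1/4 in.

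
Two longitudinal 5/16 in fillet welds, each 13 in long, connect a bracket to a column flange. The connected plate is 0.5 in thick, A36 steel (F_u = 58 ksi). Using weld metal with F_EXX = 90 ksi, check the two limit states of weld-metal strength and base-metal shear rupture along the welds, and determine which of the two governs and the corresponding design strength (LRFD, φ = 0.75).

φR_n ≈ 233 kip (weld metal governs)

t_e = 0.707 × 0.3125 = 0.2209 in; L = 26 in.
Weld metal: φR_n = 0.75 × 0.6 × 90 × 0.2209 × 26 = 232.6 kip.
Base metal (shear rupture): φR_n = 0.75 × 0.6 × 58 × 0.5 × 26 = 339.3 kip.
Governing: weld metal.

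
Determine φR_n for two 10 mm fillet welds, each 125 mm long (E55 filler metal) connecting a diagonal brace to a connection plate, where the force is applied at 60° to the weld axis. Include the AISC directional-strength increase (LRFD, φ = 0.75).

E55XX → F_EXX = 550 MPa.
t_e = 0.707 × 10 = 7.07 mm; A_we = 7.07 × 250 = 1767 mm².
Directional factor: 1.0 + 0.5 sin^1.5(60°) = 1.403.
F_nw = 0.6 × 550 × 1.403 = 463 MPa.
φR_n = 0.75 × 463 × 1767 × 10⁻³ = 613.7 kN.

φR_n ≈ 614 kN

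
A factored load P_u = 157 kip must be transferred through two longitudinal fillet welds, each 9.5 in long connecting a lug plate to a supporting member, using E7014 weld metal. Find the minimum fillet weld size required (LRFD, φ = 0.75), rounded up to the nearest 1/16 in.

w = 3/8 in

E70XX → F_EXX = 70 ksi.
Total weld length L = 19 in.
Required throat t_e = P_u / (φ × 0.6 F_EXX × L) = 157 / (0.75 × 0.6 × 70 × 19) = 0.2623 in.
Required leg w = t_e / 0.707 = 0.371 in → use 3/8 in.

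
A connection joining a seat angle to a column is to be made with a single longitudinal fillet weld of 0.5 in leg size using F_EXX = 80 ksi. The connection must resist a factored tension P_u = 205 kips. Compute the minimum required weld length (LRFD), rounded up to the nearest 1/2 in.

Throat t_e = 0.707 × 0.5 = 0.3535 in.
φr_n = 0.75 × 0.6 × 80 × 0.3535 = 12.73 kips/in.
L_req = P_u / φr_n = 205 / 12.73 = 16.11 in total.
Round up → use L = 16.5 in.

L = 16.5 in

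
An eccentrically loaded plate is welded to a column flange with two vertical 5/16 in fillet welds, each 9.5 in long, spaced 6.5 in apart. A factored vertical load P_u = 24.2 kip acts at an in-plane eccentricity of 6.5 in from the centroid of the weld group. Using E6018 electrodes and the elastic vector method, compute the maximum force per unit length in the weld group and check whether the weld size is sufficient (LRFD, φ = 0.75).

f_max ≈ 3.52 kip/in; adequate

E60XX → F_EXX = 60 ksi.
Total weld length L_w = 19 in. Treat welds as unit-width lines.
Polar moment about centroid: J = 2[d³/12 + d(b/2)²] = 2[9.5³/12 + 9.5×3.25²] = 343.6 in³.
Direct shear f_v = P/L_w = 24.2 / 19 = 1.274 kip/in (vertical).
Torsion M = P·e = 24.2 × 6.5 = 157.3 kip·in.
Critical point at (x, y) = (3.25, 4.75) from centroid. f_tx = M·y/J = 2.175 kip/in; f_ty = M·x/J = 1.488 kip/in.
Resultant f_max = √[f_tx² + (f_v + f_ty)²] = √[2.175² + (1.274 + 1.488)²] = 3.515 kip/in.
Capacity per unit length: φr_n = 0.75 × 0.6 × 60 × (0.707 × 0.3125) = 5.965 kip/in.
3.515 ≤ 5.965 → adequate.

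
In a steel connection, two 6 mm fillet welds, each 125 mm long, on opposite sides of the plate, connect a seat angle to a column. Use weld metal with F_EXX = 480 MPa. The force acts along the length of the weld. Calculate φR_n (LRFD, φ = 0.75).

φR_n ≈ 229 kN

Effective throat t_e = 0.707 × 6 = 4.242 mm.
Total length L = 250 mm; A_we = 4.242 × 250 = 1060 mm².
F_nw = 0.6 F_EXX = 0.6 × 480 = 288 MPa.
φR_n = 0.75 × 288 × 1060 × 10⁻³ = 229.1 kN.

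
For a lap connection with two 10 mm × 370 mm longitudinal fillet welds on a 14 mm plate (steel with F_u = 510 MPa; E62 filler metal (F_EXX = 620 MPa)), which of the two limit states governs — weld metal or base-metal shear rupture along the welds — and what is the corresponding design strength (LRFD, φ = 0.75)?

φR_n ≈ 1460 kN (weld metal governs)

t_e = 0.707 × 10 = 7.07 mm; L = 740 mm.
Weld metal: φR_n = 0.75 × 0.6 × 620 × 7.07 × 740 × 10⁻³ = 1460 kN.
Base metal (shear rupture): φR_n = 0.75 × 0.6 × 510 × 14 × 740 × 10⁻³ = 2378 kN.
Governing: weld metal.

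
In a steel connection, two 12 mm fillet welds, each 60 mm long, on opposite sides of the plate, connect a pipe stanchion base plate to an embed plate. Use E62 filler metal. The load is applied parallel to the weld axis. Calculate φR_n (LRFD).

φR_n ≈ 284 kN

E62XX → F_EXX = 620 MPa.
Effective throat t_e = 0.707 × 12 = 8.484 mm.
Total length L = 120 mm; A_we = 8.484 × 120 = 1018 mm².
F_nw = 0.6 F_EXX = 0.6 × 620 = 372 MPa.
φR_n = 0.75 × 372 × 1018 × 10⁻³ = 284 kN.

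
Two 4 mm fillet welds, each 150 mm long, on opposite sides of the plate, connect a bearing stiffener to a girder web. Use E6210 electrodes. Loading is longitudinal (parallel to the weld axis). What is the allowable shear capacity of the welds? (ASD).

E62XX → F_EXX = 620 MPa.
Effective throat t_e = 0.707 × 4 = 2.828 mm.
Total length L = 300 mm; A_we = 2.828 × 300 = 848.4 mm².
F_nw = 0.6 F_EXX = 0.6 × 620 = 372 MPa.
R_n = 372 × 848.4 × 10⁻³ = 315.6 kN; R_n/Ω = 315.6/2.0 = 157.8 kN.

R_n/Ω ≈ 158 kN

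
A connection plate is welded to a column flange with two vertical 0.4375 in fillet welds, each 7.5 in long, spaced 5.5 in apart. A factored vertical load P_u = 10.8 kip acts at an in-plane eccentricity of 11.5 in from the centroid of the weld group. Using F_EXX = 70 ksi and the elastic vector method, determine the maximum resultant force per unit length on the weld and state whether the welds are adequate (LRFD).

Total weld length L_w = 15 in. Treat welds as unit-width lines.
Polar moment about centroid: J = 2[d³/12 + d(b/2)²] = 2[7.5³/12 + 7.5×2.75²] = 183.8 in³.
Direct shear f_v = P/L_w = 10.8 / 15 = 0.72 kip/in (vertical).
Torsion M = P·e = 10.8 × 11.5 = 124.2 kip·in.
Critical point at (x, y) = (2.75, 3.75) from centroid. f_tx = M·y/J = 2.535 kip/in; f_ty = M·x/J = 1.859 kip/in.
Resultant f_max = √[f_tx² + (f_v + f_ty)²] = √[2.535² + (0.72 + 1.859)²] = 3.616 kip/in.
Capacity per unit length: φr_n = 0.75 × 0.6 × 70 × (0.707 × 0.4375) = 9.743 kip/in.
3.616 ≤ 9.743 → adequate.

f_max ≈ 3.62 kip/in; adequate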